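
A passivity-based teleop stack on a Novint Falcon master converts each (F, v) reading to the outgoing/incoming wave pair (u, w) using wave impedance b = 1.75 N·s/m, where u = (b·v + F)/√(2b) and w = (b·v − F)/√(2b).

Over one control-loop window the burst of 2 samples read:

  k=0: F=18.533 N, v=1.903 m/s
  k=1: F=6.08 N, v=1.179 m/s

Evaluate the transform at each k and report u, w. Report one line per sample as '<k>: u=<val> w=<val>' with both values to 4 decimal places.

k=0: b·v=1.75×1.903=3.3302; √(2b)=1.8708; u=(3.3302+18.533)/1.8708=11.6864, w=(3.3302−18.533)/1.8708=-8.1262
k=1: b·v=1.75×1.179=2.0633; √(2b)=1.8708; u=(2.0633+6.08)/1.8708=4.3528, w=(2.0633−6.08)/1.8708=-2.1470

0: u=11.6864 w=-8.1262
1: u=4.3528 w=-2.1470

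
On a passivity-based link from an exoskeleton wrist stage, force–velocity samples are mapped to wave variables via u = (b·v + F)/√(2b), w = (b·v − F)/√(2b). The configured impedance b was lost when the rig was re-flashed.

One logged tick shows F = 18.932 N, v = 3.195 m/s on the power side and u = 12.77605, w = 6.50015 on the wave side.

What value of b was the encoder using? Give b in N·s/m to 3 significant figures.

u + w = 19.2762;  u + w = √(2b)·v, so √(2b) = 19.2762/3.195 = 6.0332.
b = (√(2b))²/2 = 36.4000/2 = 18.2000.
(Check via u − w = 2F/√(2b): u − w = 6.2759, 2F/√(2b) = 6.2759.)

b = 18.2 N·s/m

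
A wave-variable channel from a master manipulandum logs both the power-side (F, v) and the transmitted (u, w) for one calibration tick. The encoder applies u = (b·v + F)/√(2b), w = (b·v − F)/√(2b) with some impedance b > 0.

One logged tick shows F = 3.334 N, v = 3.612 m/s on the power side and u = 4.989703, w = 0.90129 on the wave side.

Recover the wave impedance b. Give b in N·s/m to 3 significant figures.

b = 1.33 N·s/m

u + w = 5.890993;  u + w = √(2b)·v, so √(2b) = 5.890993/3.612 = 1.630950.
b = (√(2b))²/2 = 2.659999/2 = 1.330000.
(Check via u − w = 2F/√(2b): u − w = 4.088413, 2F/√(2b) = 4.088414.)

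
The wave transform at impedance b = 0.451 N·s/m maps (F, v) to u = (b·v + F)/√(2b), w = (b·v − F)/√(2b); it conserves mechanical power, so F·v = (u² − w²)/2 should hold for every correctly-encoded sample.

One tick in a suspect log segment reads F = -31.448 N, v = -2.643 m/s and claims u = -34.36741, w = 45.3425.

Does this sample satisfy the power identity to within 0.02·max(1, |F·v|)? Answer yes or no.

no

F·v = (-31.448)×(-2.643) = 83.1171 W.
(u² − w²)/2 = (1181.1189 − 2055.9423)/2 = -437.4117 W.
|Δ| = 520.5288;  2% of max(1, |F·v|) = 1.6623.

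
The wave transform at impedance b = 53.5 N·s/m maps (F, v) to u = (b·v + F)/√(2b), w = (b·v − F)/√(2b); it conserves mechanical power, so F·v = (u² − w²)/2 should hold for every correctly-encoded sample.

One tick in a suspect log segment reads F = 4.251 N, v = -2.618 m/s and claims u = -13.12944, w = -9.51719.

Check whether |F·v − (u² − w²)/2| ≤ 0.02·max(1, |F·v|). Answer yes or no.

no

F·v = 4.251×(-2.618) = -11.1291 W.
(u² − w²)/2 = (172.3822 − 90.5769)/2 = 40.9026 W.
|Δ| = 52.0318;  2% of max(1, |F·v|) = 0.2226.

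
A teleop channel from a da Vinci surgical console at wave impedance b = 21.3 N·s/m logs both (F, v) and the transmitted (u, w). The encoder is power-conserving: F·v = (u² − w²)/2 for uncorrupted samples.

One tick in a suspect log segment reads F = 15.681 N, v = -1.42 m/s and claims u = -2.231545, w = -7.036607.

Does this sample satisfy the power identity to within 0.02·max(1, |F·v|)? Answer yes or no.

F·v = 15.681×(-1.42) = -22.267020 W.
(u² − w²)/2 = (4.979793 − 49.513838)/2 = -22.267022 W.
|Δ| = 0.000002;  2% of max(1, |F·v|) = 0.445340.

yes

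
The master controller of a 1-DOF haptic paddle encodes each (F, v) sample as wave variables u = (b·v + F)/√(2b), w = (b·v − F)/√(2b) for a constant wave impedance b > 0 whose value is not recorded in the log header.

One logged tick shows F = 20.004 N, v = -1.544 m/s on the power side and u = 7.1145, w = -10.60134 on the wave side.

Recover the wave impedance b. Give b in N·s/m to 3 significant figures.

u + w = -3.48684;  u + w = √(2b)·v, so √(2b) = -3.48684/(-1.544) = 2.25832.
b = (√(2b))²/2 = 5.09999/2 = 2.55000.
(Check via u − w = 2F/√(2b): u − w = 17.71584, 2F/√(2b) = 17.71586.)

b = 2.55 N·s/m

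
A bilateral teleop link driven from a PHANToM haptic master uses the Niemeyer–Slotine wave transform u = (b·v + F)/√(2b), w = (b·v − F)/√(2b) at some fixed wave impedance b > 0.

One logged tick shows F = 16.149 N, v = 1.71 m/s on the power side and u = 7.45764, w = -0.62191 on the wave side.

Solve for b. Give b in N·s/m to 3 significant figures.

b = 7.99 N·s/m

u + w = 6.8357;  u + w = √(2b)·v, so √(2b) = 6.8357/1.71 = 3.9975.
b = (√(2b))²/2 = 15.9800/2 = 7.9900.
(Check via u − w = 2F/√(2b): u − w = 8.0795, 2F/√(2b) = 8.0795.)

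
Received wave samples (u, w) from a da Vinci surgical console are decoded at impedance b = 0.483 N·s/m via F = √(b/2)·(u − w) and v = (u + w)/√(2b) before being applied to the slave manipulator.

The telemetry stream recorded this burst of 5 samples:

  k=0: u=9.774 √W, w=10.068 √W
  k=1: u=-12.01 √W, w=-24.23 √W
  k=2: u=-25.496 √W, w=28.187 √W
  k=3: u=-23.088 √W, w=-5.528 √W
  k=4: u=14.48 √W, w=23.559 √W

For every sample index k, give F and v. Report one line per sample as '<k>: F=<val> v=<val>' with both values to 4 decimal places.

0: F=-0.1445 v=20.1882
1: F=6.0052 v=-36.8722
2: F=-26.3812 v=2.7379
3: F=-8.6294 v=-29.1152
4: F=-4.4617 v=38.7026

k=0: u−w=-0.2940, u+w=19.8420; √(b/2)=0.4914, √(2b)=0.9829; F=0.4914×(-0.294)=-0.1445, v=19.8420/0.9829=20.1882
k=1: u−w=12.2200, u+w=-36.2400; √(b/2)=0.4914, √(2b)=0.9829; F=0.4914×12.22=6.0052, v=-36.2400/0.9829=-36.8722
k=2: u−w=-53.6830, u+w=2.6910; √(b/2)=0.4914, √(2b)=0.9829; F=0.4914×(-53.683)=-26.3812, v=2.6910/0.9829=2.7379
k=3: u−w=-17.5600, u+w=-28.6160; √(b/2)=0.4914, √(2b)=0.9829; F=0.4914×(-17.56)=-8.6294, v=-28.6160/0.9829=-29.1152
k=4: u−w=-9.0790, u+w=38.0390; √(b/2)=0.4914, √(2b)=0.9829; F=0.4914×(-9.079)=-4.4617, v=38.0390/0.9829=38.7026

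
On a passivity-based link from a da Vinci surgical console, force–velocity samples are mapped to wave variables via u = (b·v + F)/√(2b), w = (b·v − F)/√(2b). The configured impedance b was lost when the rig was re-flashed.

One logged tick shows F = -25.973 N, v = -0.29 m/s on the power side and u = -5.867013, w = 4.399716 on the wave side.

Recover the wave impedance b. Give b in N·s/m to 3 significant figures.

u + w = -1.467297;  u + w = √(2b)·v, so √(2b) = -1.467297/(-0.29) = 5.059645.
b = (√(2b))²/2 = 25.600006/2 = 12.800003.
(Check via u − w = 2F/√(2b): u − w = -10.266729, 2F/√(2b) = -10.266729.)

b = 12.8 N·s/m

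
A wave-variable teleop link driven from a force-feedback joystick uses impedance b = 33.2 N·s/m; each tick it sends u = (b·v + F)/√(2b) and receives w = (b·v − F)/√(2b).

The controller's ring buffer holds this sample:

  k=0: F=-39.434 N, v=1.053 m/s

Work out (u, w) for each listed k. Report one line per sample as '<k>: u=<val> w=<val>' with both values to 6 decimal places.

k=0: b·v=33.2×1.053=34.959600; √(2b)=8.148620; u=(34.959600+(-39.434))/8.148620=-0.549099, w=(34.959600−(-39.434))/8.148620=9.129595

0: u=-0.549099 w=9.129595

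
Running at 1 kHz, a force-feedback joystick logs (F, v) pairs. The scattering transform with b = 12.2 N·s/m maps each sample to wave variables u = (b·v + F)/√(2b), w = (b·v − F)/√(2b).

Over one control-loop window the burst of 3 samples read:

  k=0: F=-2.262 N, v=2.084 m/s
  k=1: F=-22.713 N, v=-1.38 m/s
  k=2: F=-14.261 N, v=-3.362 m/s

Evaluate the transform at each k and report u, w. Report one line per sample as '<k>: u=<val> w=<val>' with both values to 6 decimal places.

k=0: b·v=12.2×2.084=25.424800; √(2b)=4.939636; u=(25.424800+(-2.262))/4.939636=4.689172, w=(25.424800−(-2.262))/4.939636=5.605029
k=1: b·v=12.2×(-1.38)=-16.836000; √(2b)=4.939636; u=(-16.836000+(-22.713))/4.939636=-8.006461, w=(-16.836000−(-22.713))/4.939636=1.189764
k=2: b·v=12.2×(-3.362)=-41.016400; √(2b)=4.939636; u=(-41.016400+(-14.261))/4.939636=-11.190583, w=(-41.016400−(-14.261))/4.939636=-5.416472

0: u=4.689172 w=5.605029
1: u=-8.006461 w=1.189764
2: u=-11.190583 w=-5.416472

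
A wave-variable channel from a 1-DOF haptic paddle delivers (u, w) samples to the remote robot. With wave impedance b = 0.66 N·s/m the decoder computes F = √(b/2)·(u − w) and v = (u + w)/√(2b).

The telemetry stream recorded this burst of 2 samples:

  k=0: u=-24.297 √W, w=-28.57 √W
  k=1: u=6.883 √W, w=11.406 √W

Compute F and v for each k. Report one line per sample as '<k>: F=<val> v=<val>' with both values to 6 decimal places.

0: F=2.454652 v=-46.014817
1: F=-2.598266 v=15.918531

k=0: u−w=4.273000, u+w=-52.867000; √(b/2)=0.574456, √(2b)=1.148913; F=0.574456×4.273=2.454652, v=-52.867000/1.148913=-46.014817
k=1: u−w=-4.523000, u+w=18.289000; √(b/2)=0.574456, √(2b)=1.148913; F=0.574456×(-4.523)=-2.598266, v=18.289000/1.148913=15.918531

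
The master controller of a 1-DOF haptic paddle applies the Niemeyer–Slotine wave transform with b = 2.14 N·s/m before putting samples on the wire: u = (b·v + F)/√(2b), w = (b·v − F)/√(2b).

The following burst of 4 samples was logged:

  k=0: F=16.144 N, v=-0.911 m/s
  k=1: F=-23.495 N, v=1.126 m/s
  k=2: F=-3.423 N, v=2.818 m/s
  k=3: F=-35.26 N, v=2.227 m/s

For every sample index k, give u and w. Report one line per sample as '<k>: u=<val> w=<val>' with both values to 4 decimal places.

k=0: b·v=2.14×(-0.911)=-1.9495; √(2b)=2.0688; u=(-1.9495+16.144)/2.0688=6.8612, w=(-1.9495−16.144)/2.0688=-8.7458
k=1: b·v=2.14×1.126=2.4096; √(2b)=2.0688; u=(2.4096+(-23.495))/2.0688=-10.1920, w=(2.4096−(-23.495))/2.0688=12.5215
k=2: b·v=2.14×2.818=6.0305; √(2b)=2.0688; u=(6.0305+(-3.423))/2.0688=1.2604, w=(6.0305−(-3.423))/2.0688=4.5695
k=3: b·v=2.14×2.227=4.7658; √(2b)=2.0688; u=(4.7658+(-35.26))/2.0688=-14.7399, w=(4.7658−(-35.26))/2.0688=19.3472

0: u=6.8612 w=-8.7458
1: u=-10.1920 w=12.5215
2: u=1.2604 w=4.5695
3: u=-14.7399 w=19.3472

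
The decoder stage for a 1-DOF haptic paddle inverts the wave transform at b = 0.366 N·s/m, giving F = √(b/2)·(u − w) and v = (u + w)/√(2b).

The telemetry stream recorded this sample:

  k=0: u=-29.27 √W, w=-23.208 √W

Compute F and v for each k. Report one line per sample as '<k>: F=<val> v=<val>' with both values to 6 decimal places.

0: F=-2.593233 v=-61.336888

k=0: u−w=-6.062000, u+w=-52.478000; √(b/2)=0.427785, √(2b)=0.855570; F=0.427785×(-6.062)=-2.593233, v=-52.478000/0.855570=-61.336888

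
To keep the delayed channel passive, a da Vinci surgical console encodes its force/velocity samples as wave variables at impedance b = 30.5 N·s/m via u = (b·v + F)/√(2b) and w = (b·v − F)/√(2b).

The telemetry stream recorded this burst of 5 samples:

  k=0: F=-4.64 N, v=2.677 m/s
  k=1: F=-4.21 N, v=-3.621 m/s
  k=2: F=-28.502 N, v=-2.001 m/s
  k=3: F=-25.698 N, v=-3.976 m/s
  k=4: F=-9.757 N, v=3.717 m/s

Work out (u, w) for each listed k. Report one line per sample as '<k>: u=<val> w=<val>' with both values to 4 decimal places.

0: u=9.8599 w=11.0481
1: u=-14.6795 w=-13.6014
2: u=-11.4635 w=-4.1648
3: u=-18.8171 w=-12.2365
4: u=13.2661 w=15.7646

k=0: b·v=30.5×2.677=81.6485; √(2b)=7.8102; u=(81.6485+(-4.64))/7.8102=9.8599, w=(81.6485−(-4.64))/7.8102=11.0481
k=1: b·v=30.5×(-3.621)=-110.4405; √(2b)=7.8102; u=(-110.4405+(-4.21))/7.8102=-14.6795, w=(-110.4405−(-4.21))/7.8102=-13.6014
k=2: b·v=30.5×(-2.001)=-61.0305; √(2b)=7.8102; u=(-61.0305+(-28.502))/7.8102=-11.4635, w=(-61.0305−(-28.502))/7.8102=-4.1648
k=3: b·v=30.5×(-3.976)=-121.2680; √(2b)=7.8102; u=(-121.2680+(-25.698))/7.8102=-18.8171, w=(-121.2680−(-25.698))/7.8102=-12.2365
k=4: b·v=30.5×3.717=113.3685; √(2b)=7.8102; u=(113.3685+(-9.757))/7.8102=13.2661, w=(113.3685−(-9.757))/7.8102=15.7646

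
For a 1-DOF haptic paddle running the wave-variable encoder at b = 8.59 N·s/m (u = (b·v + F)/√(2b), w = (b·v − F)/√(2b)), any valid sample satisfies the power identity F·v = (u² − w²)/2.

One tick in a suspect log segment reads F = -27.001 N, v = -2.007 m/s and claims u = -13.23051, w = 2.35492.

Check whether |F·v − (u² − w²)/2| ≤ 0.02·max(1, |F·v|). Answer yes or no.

F·v = (-27.001)×(-2.007) = 54.19101 W.
(u² − w²)/2 = (175.04639 − 5.54565)/2 = 84.75037 W.
|Δ| = 30.55937;  2% of max(1, |F·v|) = 1.08382.

no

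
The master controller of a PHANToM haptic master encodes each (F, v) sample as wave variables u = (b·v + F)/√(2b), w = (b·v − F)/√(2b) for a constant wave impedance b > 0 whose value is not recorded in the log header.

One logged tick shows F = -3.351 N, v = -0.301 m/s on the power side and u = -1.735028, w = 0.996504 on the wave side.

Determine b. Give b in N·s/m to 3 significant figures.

u + w = -0.738524;  u + w = √(2b)·v, so √(2b) = -0.738524/(-0.301) = 2.453568.
b = (√(2b))²/2 = 6.019996/2 = 3.009998.
(Check via u − w = 2F/√(2b): u − w = -2.731532, 2F/√(2b) = -2.731532.)

b = 3.01 N·s/m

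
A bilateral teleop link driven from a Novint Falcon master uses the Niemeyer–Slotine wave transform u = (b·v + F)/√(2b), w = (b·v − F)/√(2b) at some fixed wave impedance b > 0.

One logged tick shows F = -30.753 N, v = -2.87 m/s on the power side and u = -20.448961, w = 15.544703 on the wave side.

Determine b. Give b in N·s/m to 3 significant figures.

b = 1.46 N·s/m

u + w = -4.904258;  u + w = √(2b)·v, so √(2b) = -4.904258/(-2.87) = 1.708801.
b = (√(2b))²/2 = 2.920000/2 = 1.460000.
(Check via u − w = 2F/√(2b): u − w = -35.993664, 2F/√(2b) = -35.993665.)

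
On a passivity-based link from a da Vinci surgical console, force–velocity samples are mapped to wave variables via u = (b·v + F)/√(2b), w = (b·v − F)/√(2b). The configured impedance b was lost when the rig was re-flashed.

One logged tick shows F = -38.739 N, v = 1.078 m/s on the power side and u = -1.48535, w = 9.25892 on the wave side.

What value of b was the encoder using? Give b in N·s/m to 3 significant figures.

b = 26 N·s/m

u + w = 7.7736;  u + w = √(2b)·v, so √(2b) = 7.7736/1.078 = 7.2111.
b = (√(2b))²/2 = 52.0000/2 = 26.0000.
(Check via u − w = 2F/√(2b): u − w = -10.7443, 2F/√(2b) = -10.7443.)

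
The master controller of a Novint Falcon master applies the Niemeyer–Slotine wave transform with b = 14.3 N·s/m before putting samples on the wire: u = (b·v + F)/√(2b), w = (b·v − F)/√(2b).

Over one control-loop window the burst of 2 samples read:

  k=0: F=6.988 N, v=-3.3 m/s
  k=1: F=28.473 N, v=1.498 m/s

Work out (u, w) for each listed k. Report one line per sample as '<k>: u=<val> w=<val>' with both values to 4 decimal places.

k=0: b·v=14.3×(-3.3)=-47.1900; √(2b)=5.3479; u=(-47.1900+6.988)/5.3479=-7.5173, w=(-47.1900−6.988)/5.3479=-10.1307
k=1: b·v=14.3×1.498=21.4214; √(2b)=5.3479; u=(21.4214+28.473)/5.3479=9.3297, w=(21.4214−28.473)/5.3479=-1.3186

0: u=-7.5173 w=-10.1307
1: u=9.3297 w=-1.3186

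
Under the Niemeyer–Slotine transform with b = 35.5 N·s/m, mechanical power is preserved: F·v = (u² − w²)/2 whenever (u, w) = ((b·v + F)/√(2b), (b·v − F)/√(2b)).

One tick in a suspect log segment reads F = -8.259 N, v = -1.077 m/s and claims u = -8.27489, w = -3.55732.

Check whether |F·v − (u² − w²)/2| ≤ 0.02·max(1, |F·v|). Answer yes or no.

no

F·v = (-8.259)×(-1.077) = 8.8949 W.
(u² − w²)/2 = (68.4738 − 12.6545)/2 = 27.9096 W.
|Δ| = 19.0147;  2% of max(1, |F·v|) = 0.1779.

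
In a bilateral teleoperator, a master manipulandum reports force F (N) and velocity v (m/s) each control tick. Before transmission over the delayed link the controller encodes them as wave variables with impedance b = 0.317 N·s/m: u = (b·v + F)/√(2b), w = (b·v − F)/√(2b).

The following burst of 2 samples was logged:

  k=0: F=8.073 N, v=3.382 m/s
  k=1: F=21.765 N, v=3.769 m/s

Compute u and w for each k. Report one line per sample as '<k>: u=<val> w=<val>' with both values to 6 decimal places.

k=0: b·v=0.317×3.382=1.072094; √(2b)=0.796241; u=(1.072094+8.073)/0.796241=11.485332, w=(1.072094−8.073)/0.796241=-8.792444
k=1: b·v=0.317×3.769=1.194773; √(2b)=0.796241; u=(1.194773+21.765)/0.796241=28.835200, w=(1.194773−21.765)/0.796241=-25.834167

0: u=11.485332 w=-8.792444
1: u=28.835200 w=-25.834167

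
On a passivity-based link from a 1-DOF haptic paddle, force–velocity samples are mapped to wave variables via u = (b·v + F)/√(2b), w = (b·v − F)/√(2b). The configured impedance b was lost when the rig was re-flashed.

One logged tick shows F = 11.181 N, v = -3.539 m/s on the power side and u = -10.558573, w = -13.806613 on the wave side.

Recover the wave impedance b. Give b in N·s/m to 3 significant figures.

b = 23.7 N·s/m

u + w = -24.365186;  u + w = √(2b)·v, so √(2b) = -24.365186/(-3.539) = 6.884766.
b = (√(2b))²/2 = 47.399999/2 = 23.700000.
(Check via u − w = 2F/√(2b): u − w = 3.248040, 2F/√(2b) = 3.248041.)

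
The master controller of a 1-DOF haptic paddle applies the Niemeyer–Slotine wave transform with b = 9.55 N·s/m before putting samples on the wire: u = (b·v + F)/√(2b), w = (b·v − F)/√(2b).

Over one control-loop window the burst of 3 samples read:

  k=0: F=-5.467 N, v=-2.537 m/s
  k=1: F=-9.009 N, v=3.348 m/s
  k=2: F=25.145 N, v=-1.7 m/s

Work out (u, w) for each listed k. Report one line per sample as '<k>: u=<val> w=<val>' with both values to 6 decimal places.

k=0: b·v=9.55×(-2.537)=-24.228350; √(2b)=4.370355; u=(-24.228350+(-5.467))/4.370355=-6.794723, w=(-24.228350−(-5.467))/4.370355=-4.292867
k=1: b·v=9.55×3.348=31.973400; √(2b)=4.370355; u=(31.973400+(-9.009))/4.370355=5.254585, w=(31.973400−(-9.009))/4.370355=9.377362
k=2: b·v=9.55×(-1.7)=-16.235000; √(2b)=4.370355; u=(-16.235000+25.145)/4.370355=2.038736, w=(-16.235000−25.145)/4.370355=-9.468339

0: u=-6.794723 w=-4.292867
1: u=5.254585 w=9.377362
2: u=2.038736 w=-9.468339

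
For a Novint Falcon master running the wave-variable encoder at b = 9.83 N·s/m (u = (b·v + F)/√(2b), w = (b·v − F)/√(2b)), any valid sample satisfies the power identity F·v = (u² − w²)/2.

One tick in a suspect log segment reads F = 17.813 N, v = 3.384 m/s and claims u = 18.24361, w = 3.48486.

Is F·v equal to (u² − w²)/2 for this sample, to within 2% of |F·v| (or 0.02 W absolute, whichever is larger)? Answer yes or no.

no

F·v = 17.813×3.384 = 60.2792 W.
(u² − w²)/2 = (332.8293 − 12.1442)/2 = 160.3425 W.
|Δ| = 100.0633;  2% of max(1, |F·v|) = 1.2056.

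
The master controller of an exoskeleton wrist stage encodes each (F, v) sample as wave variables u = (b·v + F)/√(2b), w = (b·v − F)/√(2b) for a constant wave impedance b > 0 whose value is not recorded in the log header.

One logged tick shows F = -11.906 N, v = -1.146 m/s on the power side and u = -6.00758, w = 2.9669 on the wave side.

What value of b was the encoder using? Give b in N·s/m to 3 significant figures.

u + w = -3.0407;  u + w = √(2b)·v, so √(2b) = -3.0407/(-1.146) = 2.6533.
b = (√(2b))²/2 = 7.0400/2 = 3.5200.
(Check via u − w = 2F/√(2b): u − w = -8.9745, 2F/√(2b) = -8.9745.)

b = 3.52 N·s/m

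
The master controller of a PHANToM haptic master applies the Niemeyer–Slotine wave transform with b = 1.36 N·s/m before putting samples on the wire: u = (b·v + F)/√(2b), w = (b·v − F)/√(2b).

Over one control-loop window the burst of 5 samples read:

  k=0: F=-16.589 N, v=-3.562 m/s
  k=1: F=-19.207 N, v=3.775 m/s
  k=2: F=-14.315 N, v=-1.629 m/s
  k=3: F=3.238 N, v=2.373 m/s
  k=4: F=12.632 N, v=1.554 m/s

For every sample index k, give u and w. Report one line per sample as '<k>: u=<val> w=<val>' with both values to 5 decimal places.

k=0: b·v=1.36×(-3.562)=-4.84432; √(2b)=1.64924; u=(-4.84432+(-16.589))/1.64924=-12.99586, w=(-4.84432−(-16.589))/1.64924=7.12126
k=1: b·v=1.36×3.775=5.13400; √(2b)=1.64924; u=(5.13400+(-19.207))/1.64924=-8.53301, w=(5.13400−(-19.207))/1.64924=14.75890
k=2: b·v=1.36×(-1.629)=-2.21544; √(2b)=1.64924; u=(-2.21544+(-14.315))/1.64924=-10.02305, w=(-2.21544−(-14.315))/1.64924=7.33644
k=3: b·v=1.36×2.373=3.22728; √(2b)=1.64924; u=(3.22728+3.238)/1.64924=3.92015, w=(3.22728−3.238)/1.64924=-0.00650
k=4: b·v=1.36×1.554=2.11344; √(2b)=1.64924; u=(2.11344+12.632)/1.64924=8.94074, w=(2.11344−12.632)/1.64924=-6.37781

0: u=-12.99586 w=7.12126
1: u=-8.53301 w=14.75890
2: u=-10.02305 w=7.33644
3: u=3.92015 w=-0.00650
4: u=8.94074 w=-6.37781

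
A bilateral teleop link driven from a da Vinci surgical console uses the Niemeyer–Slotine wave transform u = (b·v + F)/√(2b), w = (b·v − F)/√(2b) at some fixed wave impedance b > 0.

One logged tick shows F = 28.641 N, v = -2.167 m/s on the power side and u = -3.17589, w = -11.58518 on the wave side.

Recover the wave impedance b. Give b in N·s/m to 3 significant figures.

u + w = -14.7611;  u + w = √(2b)·v, so √(2b) = -14.7611/(-2.167) = 6.8118.
b = (√(2b))²/2 = 46.4000/2 = 23.2000.
(Check via u − w = 2F/√(2b): u − w = 8.4093, 2F/√(2b) = 8.4093.)

b = 23.2 N·s/m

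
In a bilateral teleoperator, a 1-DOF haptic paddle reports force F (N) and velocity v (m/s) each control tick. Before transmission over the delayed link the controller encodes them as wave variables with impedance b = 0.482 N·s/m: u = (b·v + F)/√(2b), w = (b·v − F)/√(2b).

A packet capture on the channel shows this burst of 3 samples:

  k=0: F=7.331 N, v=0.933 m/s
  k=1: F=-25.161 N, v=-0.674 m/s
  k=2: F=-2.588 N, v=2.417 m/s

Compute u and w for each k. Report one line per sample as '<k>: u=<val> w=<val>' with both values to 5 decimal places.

k=0: b·v=0.482×0.933=0.44971; √(2b)=0.98184; u=(0.44971+7.331)/0.98184=7.92466, w=(0.44971−7.331)/0.98184=-7.00861
k=1: b·v=0.482×(-0.674)=-0.32487; √(2b)=0.98184; u=(-0.32487+(-25.161))/0.98184=-25.95738, w=(-0.32487−(-25.161))/0.98184=25.29563
k=2: b·v=0.482×2.417=1.16499; √(2b)=0.98184; u=(1.16499+(-2.588))/0.98184=-1.44933, w=(1.16499−(-2.588))/0.98184=3.82243

0: u=7.92466 w=-7.00861
1: u=-25.95738 w=25.29563
2: u=-1.44933 w=3.82243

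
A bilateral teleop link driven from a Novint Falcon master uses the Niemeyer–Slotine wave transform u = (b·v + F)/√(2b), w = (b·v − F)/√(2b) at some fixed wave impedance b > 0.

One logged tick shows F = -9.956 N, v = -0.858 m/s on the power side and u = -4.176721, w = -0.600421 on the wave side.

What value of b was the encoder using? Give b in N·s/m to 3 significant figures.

b = 15.5 N·s/m

u + w = -4.777142;  u + w = √(2b)·v, so √(2b) = -4.777142/(-0.858) = 5.567765.
b = (√(2b))²/2 = 31.000002/2 = 15.500001.
(Check via u − w = 2F/√(2b): u − w = -3.576300, 2F/√(2b) = -3.576301.)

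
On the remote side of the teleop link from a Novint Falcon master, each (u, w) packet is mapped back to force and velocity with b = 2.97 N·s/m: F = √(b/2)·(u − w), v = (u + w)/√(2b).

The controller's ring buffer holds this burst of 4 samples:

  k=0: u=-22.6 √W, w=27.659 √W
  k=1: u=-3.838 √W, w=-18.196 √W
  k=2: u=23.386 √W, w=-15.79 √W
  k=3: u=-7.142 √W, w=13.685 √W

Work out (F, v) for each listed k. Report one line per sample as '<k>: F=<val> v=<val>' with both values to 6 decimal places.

k=0: u−w=-50.259000, u+w=5.059000; √(b/2)=1.218606, √(2b)=2.437212; F=1.218606×(-50.259)=-61.245907, v=5.059000/2.437212=2.075733
k=1: u−w=14.358000, u+w=-22.034000; √(b/2)=1.218606, √(2b)=2.437212; F=1.218606×14.358=17.496742, v=-22.034000/2.437212=-9.040660
k=2: u−w=39.176000, u+w=7.596000; √(b/2)=1.218606, √(2b)=2.437212; F=1.218606×39.176=47.740099, v=7.596000/2.437212=3.116677
k=3: u−w=-20.827000, u+w=6.543000; √(b/2)=1.218606, √(2b)=2.437212; F=1.218606×(-20.827)=-25.379902, v=6.543000/2.437212=2.684625

0: F=-61.245907 v=2.075733
1: F=17.496742 v=-9.040660
2: F=47.740099 v=3.116677
3: F=-25.379902 v=2.684625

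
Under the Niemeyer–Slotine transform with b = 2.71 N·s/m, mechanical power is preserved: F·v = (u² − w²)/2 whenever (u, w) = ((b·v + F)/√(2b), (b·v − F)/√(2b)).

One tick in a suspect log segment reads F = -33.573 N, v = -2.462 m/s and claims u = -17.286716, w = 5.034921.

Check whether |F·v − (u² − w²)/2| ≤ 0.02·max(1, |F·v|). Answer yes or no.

no

F·v = (-33.573)×(-2.462) = 82.656726 W.
(u² − w²)/2 = (298.830550 − 25.350429)/2 = 136.740060 W.
|Δ| = 54.083334;  2% of max(1, |F·v|) = 1.653135.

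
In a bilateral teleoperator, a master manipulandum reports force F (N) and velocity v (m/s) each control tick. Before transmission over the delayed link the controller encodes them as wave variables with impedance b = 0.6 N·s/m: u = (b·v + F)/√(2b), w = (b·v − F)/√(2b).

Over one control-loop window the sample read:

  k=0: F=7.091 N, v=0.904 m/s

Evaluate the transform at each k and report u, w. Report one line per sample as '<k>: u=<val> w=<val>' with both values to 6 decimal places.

k=0: b·v=0.6×0.904=0.542400; √(2b)=1.095445; u=(0.542400+7.091)/1.095445=6.968309, w=(0.542400−7.091)/1.095445=-5.978027

0: u=6.968309 w=-5.978027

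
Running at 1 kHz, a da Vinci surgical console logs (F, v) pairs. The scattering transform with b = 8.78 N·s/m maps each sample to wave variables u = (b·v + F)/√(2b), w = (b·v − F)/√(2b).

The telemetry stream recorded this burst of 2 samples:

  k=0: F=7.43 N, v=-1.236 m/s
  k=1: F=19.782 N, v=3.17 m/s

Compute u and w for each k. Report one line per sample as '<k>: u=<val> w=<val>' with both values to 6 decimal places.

0: u=-0.816635 w=-4.362780
1: u=11.362604 w=1.921171

k=0: b·v=8.78×(-1.236)=-10.852080; √(2b)=4.190465; u=(-10.852080+7.43)/4.190465=-0.816635, w=(-10.852080−7.43)/4.190465=-4.362780
k=1: b·v=8.78×3.17=27.832600; √(2b)=4.190465; u=(27.832600+19.782)/4.190465=11.362604, w=(27.832600−19.782)/4.190465=1.921171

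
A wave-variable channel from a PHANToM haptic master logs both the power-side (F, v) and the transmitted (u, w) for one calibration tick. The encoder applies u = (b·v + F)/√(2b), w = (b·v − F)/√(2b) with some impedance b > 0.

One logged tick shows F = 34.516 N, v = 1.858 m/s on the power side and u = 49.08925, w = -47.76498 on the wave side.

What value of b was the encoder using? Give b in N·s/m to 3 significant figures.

b = 0.254 N·s/m

u + w = 1.3243;  u + w = √(2b)·v, so √(2b) = 1.3243/1.858 = 0.7127.
b = (√(2b))²/2 = 0.5080/2 = 0.2540.
(Check via u − w = 2F/√(2b): u − w = 96.8542, 2F/√(2b) = 96.8545.)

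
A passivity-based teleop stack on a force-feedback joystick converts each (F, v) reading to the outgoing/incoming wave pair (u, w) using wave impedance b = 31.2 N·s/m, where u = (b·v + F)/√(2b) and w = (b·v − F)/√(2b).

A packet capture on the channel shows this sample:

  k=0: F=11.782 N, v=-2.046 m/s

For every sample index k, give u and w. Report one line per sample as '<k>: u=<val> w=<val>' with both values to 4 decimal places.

k=0: b·v=31.2×(-2.046)=-63.8352; √(2b)=7.8994; u=(-63.8352+11.782)/7.8994=-6.5895, w=(-63.8352−11.782)/7.8994=-9.5726

0: u=-6.5895 w=-9.5726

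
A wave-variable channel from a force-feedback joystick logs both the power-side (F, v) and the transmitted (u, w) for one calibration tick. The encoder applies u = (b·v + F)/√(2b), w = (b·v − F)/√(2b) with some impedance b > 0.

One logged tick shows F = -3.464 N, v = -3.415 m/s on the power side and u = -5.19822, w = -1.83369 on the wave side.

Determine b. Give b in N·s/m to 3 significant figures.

u + w = -7.0319;  u + w = √(2b)·v, so √(2b) = -7.0319/(-3.415) = 2.0591.
b = (√(2b))²/2 = 4.2400/2 = 2.1200.
(Check via u − w = 2F/√(2b): u − w = -3.3645, 2F/√(2b) = -3.3645.)

b = 2.12 N·s/m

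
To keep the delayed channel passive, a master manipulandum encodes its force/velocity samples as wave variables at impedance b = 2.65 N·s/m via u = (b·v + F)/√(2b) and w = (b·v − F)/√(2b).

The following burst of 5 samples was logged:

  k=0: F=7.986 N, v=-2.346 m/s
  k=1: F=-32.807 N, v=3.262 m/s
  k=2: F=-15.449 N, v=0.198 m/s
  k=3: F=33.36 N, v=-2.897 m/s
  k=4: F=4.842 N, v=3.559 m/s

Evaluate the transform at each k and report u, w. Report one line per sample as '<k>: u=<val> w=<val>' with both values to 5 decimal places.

k=0: b·v=2.65×(-2.346)=-6.21690; √(2b)=2.30217; u=(-6.21690+7.986)/2.30217=0.76845, w=(-6.21690−7.986)/2.30217=-6.16935
k=1: b·v=2.65×3.262=8.64430; √(2b)=2.30217; u=(8.64430+(-32.807))/2.30217=-10.49561, w=(8.64430−(-32.807))/2.30217=18.00529
k=2: b·v=2.65×0.198=0.52470; √(2b)=2.30217; u=(0.52470+(-15.449))/2.30217=-6.48270, w=(0.52470−(-15.449))/2.30217=6.93853
k=3: b·v=2.65×(-2.897)=-7.67705; √(2b)=2.30217; u=(-7.67705+33.36)/2.30217=11.15596, w=(-7.67705−33.36)/2.30217=-17.82536
k=4: b·v=2.65×3.559=9.43135; √(2b)=2.30217; u=(9.43135+4.842)/2.30217=6.19995, w=(9.43135−4.842)/2.30217=1.99349

0: u=0.76845 w=-6.16935
1: u=-10.49561 w=18.00529
2: u=-6.48270 w=6.93853
3: u=11.15596 w=-17.82536
4: u=6.19995 w=1.99349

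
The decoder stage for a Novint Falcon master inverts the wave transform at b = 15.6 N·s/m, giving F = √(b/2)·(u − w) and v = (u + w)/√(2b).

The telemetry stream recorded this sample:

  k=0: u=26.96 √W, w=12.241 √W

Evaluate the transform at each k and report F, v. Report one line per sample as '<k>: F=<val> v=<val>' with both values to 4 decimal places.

0: F=41.1079 v=7.0181

k=0: u−w=14.7190, u+w=39.2010; √(b/2)=2.7928, √(2b)=5.5857; F=2.7928×14.719=41.1079, v=39.2010/5.5857=7.0181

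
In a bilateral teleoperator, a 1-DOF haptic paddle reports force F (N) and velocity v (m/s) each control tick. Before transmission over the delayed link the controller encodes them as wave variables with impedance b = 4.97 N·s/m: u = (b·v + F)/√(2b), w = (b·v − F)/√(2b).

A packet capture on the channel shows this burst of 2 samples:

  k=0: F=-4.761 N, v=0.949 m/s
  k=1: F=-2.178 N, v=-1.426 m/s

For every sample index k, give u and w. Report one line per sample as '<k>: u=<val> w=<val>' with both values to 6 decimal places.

k=0: b·v=4.97×0.949=4.716530; √(2b)=3.152777; u=(4.716530+(-4.761))/3.152777=-0.014105, w=(4.716530−(-4.761))/3.152777=3.006090
k=1: b·v=4.97×(-1.426)=-7.087220; √(2b)=3.152777; u=(-7.087220+(-2.178))/3.152777=-2.938749, w=(-7.087220−(-2.178))/3.152777=-1.557110

0: u=-0.014105 w=3.006090
1: u=-2.938749 w=-1.557110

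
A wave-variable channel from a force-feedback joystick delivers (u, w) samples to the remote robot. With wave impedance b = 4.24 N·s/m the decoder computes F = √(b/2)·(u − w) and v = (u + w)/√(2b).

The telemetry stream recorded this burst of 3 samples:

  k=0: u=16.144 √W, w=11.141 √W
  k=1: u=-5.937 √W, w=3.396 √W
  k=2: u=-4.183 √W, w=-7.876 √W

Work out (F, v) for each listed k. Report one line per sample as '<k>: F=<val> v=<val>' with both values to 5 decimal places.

k=0: u−w=5.00300, u+w=27.28500; √(b/2)=1.45602, √(2b)=2.91204; F=1.45602×5.003=7.28448, v=27.28500/2.91204=9.36971
k=1: u−w=-9.33300, u+w=-2.54100; √(b/2)=1.45602, √(2b)=2.91204; F=1.45602×(-9.333)=-13.58905, v=-2.54100/2.91204=-0.87258
k=2: u−w=3.69300, u+w=-12.05900; √(b/2)=1.45602, √(2b)=2.91204; F=1.45602×3.693=5.37709, v=-12.05900/2.91204=-4.14108

0: F=7.28448 v=9.36971
1: F=-13.58905 v=-0.87258
2: F=5.37709 v=-4.14108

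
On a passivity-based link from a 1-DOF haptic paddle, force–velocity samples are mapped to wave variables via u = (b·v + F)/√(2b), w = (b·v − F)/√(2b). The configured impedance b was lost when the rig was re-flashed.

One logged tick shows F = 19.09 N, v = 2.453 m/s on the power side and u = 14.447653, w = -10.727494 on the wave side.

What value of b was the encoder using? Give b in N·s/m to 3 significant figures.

b = 1.15 N·s/m

u + w = 3.720159;  u + w = √(2b)·v, so √(2b) = 3.720159/2.453 = 1.516575.
b = (√(2b))²/2 = 2.300000/2 = 1.150000.
(Check via u − w = 2F/√(2b): u − w = 25.175147, 2F/√(2b) = 25.175144.)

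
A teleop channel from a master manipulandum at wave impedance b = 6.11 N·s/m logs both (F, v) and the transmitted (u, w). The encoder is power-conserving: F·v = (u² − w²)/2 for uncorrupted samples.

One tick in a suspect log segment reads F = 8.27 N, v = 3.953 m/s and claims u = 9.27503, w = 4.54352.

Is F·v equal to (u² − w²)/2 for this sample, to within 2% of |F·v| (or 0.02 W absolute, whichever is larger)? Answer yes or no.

yes

F·v = 8.27×3.953 = 32.69131 W.
(u² − w²)/2 = (86.02618 − 20.64357)/2 = 32.69130 W.
|Δ| = 0.00001;  2% of max(1, |F·v|) = 0.65383.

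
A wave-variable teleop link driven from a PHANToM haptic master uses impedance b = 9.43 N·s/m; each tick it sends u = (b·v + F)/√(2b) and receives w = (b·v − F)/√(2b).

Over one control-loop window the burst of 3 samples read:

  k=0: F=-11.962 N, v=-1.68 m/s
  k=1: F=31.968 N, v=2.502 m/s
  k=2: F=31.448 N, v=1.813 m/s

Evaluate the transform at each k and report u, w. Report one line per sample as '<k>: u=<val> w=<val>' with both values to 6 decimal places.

k=0: b·v=9.43×(-1.68)=-15.842400; √(2b)=4.342810; u=(-15.842400+(-11.962))/4.342810=-6.402398, w=(-15.842400−(-11.962))/4.342810=-0.893523
k=1: b·v=9.43×2.502=23.593860; √(2b)=4.342810; u=(23.593860+31.968)/4.342810=12.793988, w=(23.593860−31.968)/4.342810=-1.928277
k=2: b·v=9.43×1.813=17.096590; √(2b)=4.342810; u=(17.096590+31.448)/4.342810=11.178152, w=(17.096590−31.448)/4.342810=-3.304637

0: u=-6.402398 w=-0.893523
1: u=12.793988 w=-1.928277
2: u=11.178152 w=-3.304637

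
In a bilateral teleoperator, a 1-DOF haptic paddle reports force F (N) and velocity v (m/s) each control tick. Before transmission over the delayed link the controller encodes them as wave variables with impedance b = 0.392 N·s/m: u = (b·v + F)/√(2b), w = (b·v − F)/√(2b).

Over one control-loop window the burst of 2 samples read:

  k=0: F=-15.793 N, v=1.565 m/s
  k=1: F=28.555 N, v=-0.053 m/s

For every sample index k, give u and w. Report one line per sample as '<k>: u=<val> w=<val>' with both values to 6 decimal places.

0: u=-17.143520 w=18.529230
1: u=32.226121 w=-32.273049

k=0: b·v=0.392×1.565=0.613480; √(2b)=0.885438; u=(0.613480+(-15.793))/0.885438=-17.143520, w=(0.613480−(-15.793))/0.885438=18.529230
k=1: b·v=0.392×(-0.053)=-0.020776; √(2b)=0.885438; u=(-0.020776+28.555)/0.885438=32.226121, w=(-0.020776−28.555)/0.885438=-32.273049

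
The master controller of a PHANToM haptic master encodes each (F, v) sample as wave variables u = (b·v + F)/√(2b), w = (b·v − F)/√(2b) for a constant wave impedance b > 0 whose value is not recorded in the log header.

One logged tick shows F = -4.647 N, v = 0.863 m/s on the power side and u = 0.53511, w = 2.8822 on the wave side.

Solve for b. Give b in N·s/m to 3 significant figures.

b = 7.84 N·s/m

u + w = 3.41731;  u + w = √(2b)·v, so √(2b) = 3.41731/0.863 = 3.95980.
b = (√(2b))²/2 = 15.68004/2 = 7.84002.
(Check via u − w = 2F/√(2b): u − w = -2.34709, 2F/√(2b) = -2.34709.)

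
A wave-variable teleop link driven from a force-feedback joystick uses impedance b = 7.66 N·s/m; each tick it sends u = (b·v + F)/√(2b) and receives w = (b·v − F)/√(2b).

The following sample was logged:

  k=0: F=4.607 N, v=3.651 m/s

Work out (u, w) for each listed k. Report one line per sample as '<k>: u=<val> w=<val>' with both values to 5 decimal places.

k=0: b·v=7.66×3.651=27.96666; √(2b)=3.91408; u=(27.96666+4.607)/3.91408=8.32218, w=(27.96666−4.607)/3.91408=5.96811

0: u=8.32218 w=5.96811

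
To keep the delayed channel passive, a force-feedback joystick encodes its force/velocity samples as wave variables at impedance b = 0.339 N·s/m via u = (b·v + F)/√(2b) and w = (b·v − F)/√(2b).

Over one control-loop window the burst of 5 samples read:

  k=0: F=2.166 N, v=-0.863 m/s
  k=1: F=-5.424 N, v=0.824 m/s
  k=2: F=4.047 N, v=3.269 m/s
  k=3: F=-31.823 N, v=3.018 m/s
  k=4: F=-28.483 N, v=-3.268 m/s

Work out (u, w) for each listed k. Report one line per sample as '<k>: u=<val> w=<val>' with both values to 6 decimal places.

0: u=2.275232 w=-2.985832
1: u=-6.248017 w=6.926504
2: u=6.260801 w=-3.569082
3: u=-37.405411 w=39.890455
4: u=-35.937066 w=33.246171

k=0: b·v=0.339×(-0.863)=-0.292557; √(2b)=0.823408; u=(-0.292557+2.166)/0.823408=2.275232, w=(-0.292557−2.166)/0.823408=-2.985832
k=1: b·v=0.339×0.824=0.279336; √(2b)=0.823408; u=(0.279336+(-5.424))/0.823408=-6.248017, w=(0.279336−(-5.424))/0.823408=6.926504
k=2: b·v=0.339×3.269=1.108191; √(2b)=0.823408; u=(1.108191+4.047)/0.823408=6.260801, w=(1.108191−4.047)/0.823408=-3.569082
k=3: b·v=0.339×3.018=1.023102; √(2b)=0.823408; u=(1.023102+(-31.823))/0.823408=-37.405411, w=(1.023102−(-31.823))/0.823408=39.890455
k=4: b·v=0.339×(-3.268)=-1.107852; √(2b)=0.823408; u=(-1.107852+(-28.483))/0.823408=-35.937066, w=(-1.107852−(-28.483))/0.823408=33.246171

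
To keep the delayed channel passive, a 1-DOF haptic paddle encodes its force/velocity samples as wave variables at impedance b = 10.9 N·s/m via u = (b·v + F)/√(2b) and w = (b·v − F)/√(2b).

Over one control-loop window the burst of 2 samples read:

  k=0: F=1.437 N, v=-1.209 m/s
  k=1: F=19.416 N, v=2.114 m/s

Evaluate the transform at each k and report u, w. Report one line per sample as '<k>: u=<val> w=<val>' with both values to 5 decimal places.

0: u=-2.51467 w=-3.13021
1: u=9.09363 w=0.77673

k=0: b·v=10.9×(-1.209)=-13.17810; √(2b)=4.66905; u=(-13.17810+1.437)/4.66905=-2.51467, w=(-13.17810−1.437)/4.66905=-3.13021
k=1: b·v=10.9×2.114=23.04260; √(2b)=4.66905; u=(23.04260+19.416)/4.66905=9.09363, w=(23.04260−19.416)/4.66905=0.77673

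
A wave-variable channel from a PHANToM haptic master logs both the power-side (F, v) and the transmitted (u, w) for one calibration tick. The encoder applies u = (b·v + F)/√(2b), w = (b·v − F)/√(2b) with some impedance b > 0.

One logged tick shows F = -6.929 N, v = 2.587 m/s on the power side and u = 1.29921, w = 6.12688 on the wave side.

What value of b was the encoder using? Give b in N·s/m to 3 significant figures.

u + w = 7.4261;  u + w = √(2b)·v, so √(2b) = 7.4261/2.587 = 2.8705.
b = (√(2b))²/2 = 8.2400/2 = 4.1200.
(Check via u − w = 2F/√(2b): u − w = -4.8277, 2F/√(2b) = -4.8277.)

b = 4.12 N·s/m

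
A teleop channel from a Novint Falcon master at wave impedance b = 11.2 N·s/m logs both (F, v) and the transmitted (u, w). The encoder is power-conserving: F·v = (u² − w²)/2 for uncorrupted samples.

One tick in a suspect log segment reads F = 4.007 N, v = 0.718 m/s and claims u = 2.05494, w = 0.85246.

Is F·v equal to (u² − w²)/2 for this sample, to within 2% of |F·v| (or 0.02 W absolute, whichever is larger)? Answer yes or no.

F·v = 4.007×0.718 = 2.8770 W.
(u² − w²)/2 = (4.2228 − 0.7267)/2 = 1.7480 W.
|Δ| = 1.1290;  2% of max(1, |F·v|) = 0.0575.

no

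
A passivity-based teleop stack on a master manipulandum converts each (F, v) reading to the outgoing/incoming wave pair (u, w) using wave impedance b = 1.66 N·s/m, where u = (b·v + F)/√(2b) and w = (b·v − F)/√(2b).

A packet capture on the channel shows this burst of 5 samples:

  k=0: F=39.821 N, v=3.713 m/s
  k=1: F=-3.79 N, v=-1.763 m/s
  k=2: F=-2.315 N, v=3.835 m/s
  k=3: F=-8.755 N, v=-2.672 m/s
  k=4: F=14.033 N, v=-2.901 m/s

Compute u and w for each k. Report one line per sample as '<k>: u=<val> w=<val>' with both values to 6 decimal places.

0: u=25.237317 w=-18.471909
1: u=-3.686202 w=0.473863
2: u=2.223330 w=4.764373
3: u=-7.239238 w=2.370623
4: u=5.058673 w=-10.344546

k=0: b·v=1.66×3.713=6.163580; √(2b)=1.822087; u=(6.163580+39.821)/1.822087=25.237317, w=(6.163580−39.821)/1.822087=-18.471909
k=1: b·v=1.66×(-1.763)=-2.926580; √(2b)=1.822087; u=(-2.926580+(-3.79))/1.822087=-3.686202, w=(-2.926580−(-3.79))/1.822087=0.473863
k=2: b·v=1.66×3.835=6.366100; √(2b)=1.822087; u=(6.366100+(-2.315))/1.822087=2.223330, w=(6.366100−(-2.315))/1.822087=4.764373
k=3: b·v=1.66×(-2.672)=-4.435520; √(2b)=1.822087; u=(-4.435520+(-8.755))/1.822087=-7.239238, w=(-4.435520−(-8.755))/1.822087=2.370623
k=4: b·v=1.66×(-2.901)=-4.815660; √(2b)=1.822087; u=(-4.815660+14.033)/1.822087=5.058673, w=(-4.815660−14.033)/1.822087=-10.344546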